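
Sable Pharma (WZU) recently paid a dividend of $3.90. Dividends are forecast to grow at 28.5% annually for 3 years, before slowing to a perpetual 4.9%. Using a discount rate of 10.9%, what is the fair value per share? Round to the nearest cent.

Two-stage DDM. Project D₁…D_3 at 0.285, terminal growth 0.049, discount at r = 0.109.
D_1 = 5.0115
D_2 = 6.4398
D_3 = 8.2751
Terminal value at t=3: TV = D_4/(r−g) = 8.6806/(0.109−0.049) = 144.6766
P₀ = 5.0115/(1+0.109)^1 + 6.4398/(1+0.109)^2 + 8.2751/(1+0.109)^3 + 144.6766/(1+0.109)^3 = 121.8948

$121.89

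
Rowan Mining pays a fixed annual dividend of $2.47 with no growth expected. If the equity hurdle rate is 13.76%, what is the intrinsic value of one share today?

$17.95

Zero-growth DDM (perpetuity): P₀ = D/r = 2.47 / 0.1376 = 17.9506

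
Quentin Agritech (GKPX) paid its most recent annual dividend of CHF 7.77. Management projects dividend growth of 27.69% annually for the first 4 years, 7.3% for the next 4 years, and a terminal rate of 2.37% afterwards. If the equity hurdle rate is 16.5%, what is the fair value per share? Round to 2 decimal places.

CHF 134.43

Three-stage DDM. Project D₁…D_8; terminal Gordon value at t=8 with g = 0.0237; discount at r = 0.165.
D_1 = 9.9215
D_2 = 12.6688
D_3 = 16.1768
D_4 = 20.6561
D_5 = 22.1640
D_6 = 23.7820
D_7 = 25.5181
D_8 = 27.3809
TV_8 = 28.0298/(0.165−0.0237) = 198.3709
P₀ = Σ Dₜ/(1+r)ᵗ + TV_8/(1+r)^8 = 134.4279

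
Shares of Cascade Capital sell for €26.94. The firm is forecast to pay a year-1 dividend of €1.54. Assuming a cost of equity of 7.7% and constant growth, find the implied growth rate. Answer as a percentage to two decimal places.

From P₀ = D₁/(r − g), the implied growth is g = r − D₁/P₀.
g = 0.077 − 1.54/26.94 = 0.077 − 0.05716 = 0.01984

1.98%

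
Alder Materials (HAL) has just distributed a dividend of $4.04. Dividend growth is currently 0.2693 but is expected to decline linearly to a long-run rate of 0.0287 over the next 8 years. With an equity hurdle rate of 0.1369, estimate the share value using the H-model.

H-model: P₀ = D₀[(1+g_L) + H(g_S−g_L)]/(r−g_L), with H = 8/2 = 4.
P₀ = 4.04 × [(1+0.0287) + 4×(0.2693−0.0287)] / (0.1369−0.0287)
   = 4.04 × 1.9911 / 0.1082 = 74.3442

$74.34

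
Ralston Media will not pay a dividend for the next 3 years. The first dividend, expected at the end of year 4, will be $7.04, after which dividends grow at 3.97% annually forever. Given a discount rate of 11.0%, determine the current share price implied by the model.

Deferred-dividend DDM. At t=3 the remaining stream is a growing perpetuity with first payment D_4 = 7.04.
V_3 = D_4/(r−g) = 7.04/(0.11−0.0397) = 100.1422
P₀ = V_3/(1+r)^3 = 100.1422/(1+0.11)^3 = 73.2231

$73.22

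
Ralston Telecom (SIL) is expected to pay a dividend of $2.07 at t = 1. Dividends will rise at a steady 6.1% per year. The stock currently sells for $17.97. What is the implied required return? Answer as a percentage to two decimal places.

Rearranging the constant-growth DDM: r = D₁/P₀ + g.
r = 2.0700 / 17.97 + 0.061 = 0.11519 + 0.061 = 0.17619

17.62%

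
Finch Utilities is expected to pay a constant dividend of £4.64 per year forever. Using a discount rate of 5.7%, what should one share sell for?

Zero-growth DDM (perpetuity): P₀ = D/r = 4.64 / 0.057 = 81.4035

£81.40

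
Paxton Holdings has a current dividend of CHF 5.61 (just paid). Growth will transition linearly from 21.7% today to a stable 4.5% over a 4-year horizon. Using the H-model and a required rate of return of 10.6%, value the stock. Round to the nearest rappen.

CHF 127.74

H-model: P₀ = D₀[(1+g_L) + H(g_S−g_L)]/(r−g_L), with H = 4/2 = 2.
P₀ = 5.61 × [(1+0.045) + 2×(0.217−0.045)] / (0.106−0.045)
   = 5.61 × 1.3890 / 0.061 = 127.7425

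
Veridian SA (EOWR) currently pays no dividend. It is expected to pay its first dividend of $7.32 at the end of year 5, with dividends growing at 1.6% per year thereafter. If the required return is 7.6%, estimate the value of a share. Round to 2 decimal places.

Deferred-dividend DDM. At t=4 the remaining stream is a growing perpetuity with first payment D_5 = 7.32.
V_4 = D_5/(r−g) = 7.32/(0.076−0.016) = 122.0000
P₀ = V_4/(1+r)^4 = 122.0000/(1+0.076)^4 = 91.0145

$91.01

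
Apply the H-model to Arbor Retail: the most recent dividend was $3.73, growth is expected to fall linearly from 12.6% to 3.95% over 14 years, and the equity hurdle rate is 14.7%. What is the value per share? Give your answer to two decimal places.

$57.08

H-model: P₀ = D₀[(1+g_L) + H(g_S−g_L)]/(r−g_L), with H = 14/2 = 7.
P₀ = 3.73 × [(1+0.0395) + 7×(0.126−0.0395)] / (0.147−0.0395)
   = 3.73 × 1.6450 / 0.1075 = 57.0777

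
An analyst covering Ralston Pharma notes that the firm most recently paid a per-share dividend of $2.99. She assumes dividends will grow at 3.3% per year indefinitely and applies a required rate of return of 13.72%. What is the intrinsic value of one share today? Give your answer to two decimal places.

Gordon growth model: P₀ = D₁/(r − g). D₁ = 2.99 × (1 + 0.033) = 3.0887.
P₀ = 3.0887 / (0.1372 − 0.033) = 3.0887 / 0.1042 = 29.6417

$29.64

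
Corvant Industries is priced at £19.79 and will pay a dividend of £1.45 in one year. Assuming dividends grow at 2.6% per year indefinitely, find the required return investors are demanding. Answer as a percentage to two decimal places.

9.93%

Rearranging the constant-growth DDM: r = D₁/P₀ + g.
r = 1.4500 / 19.79 + 0.026 = 0.07327 + 0.026 = 0.09927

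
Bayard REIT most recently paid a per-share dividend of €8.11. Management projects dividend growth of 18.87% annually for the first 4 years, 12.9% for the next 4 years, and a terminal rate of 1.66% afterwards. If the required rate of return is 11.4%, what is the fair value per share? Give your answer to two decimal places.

€197.52

Three-stage DDM. Project D₁…D_8; terminal Gordon value at t=8 with g = 0.0166; discount at r = 0.114.
D_1 = 9.6404
D_2 = 11.4595
D_3 = 13.6219
D_4 = 16.1924
D_5 = 18.2812
D_6 = 20.6394
D_7 = 23.3019
D_8 = 26.3079
TV_8 = 26.7446/(0.114−0.0166) = 274.5850
P₀ = Σ Dₜ/(1+r)ᵗ + TV_8/(1+r)^8 = 197.5161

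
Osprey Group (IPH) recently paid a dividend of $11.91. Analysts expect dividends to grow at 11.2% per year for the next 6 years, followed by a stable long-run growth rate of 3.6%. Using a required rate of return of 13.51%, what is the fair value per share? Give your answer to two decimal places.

$176.60

Two-stage DDM. Project D₁…D_6 at 0.112, terminal growth 0.036, discount at r = 0.1351.
D_1 = 13.2439
D_2 = 14.7272
D_3 = 16.3767
D_4 = 18.2109
D_5 = 20.2505
D_6 = 22.5186
Terminal value at t=6: TV = D_7/(r−g) = 23.3292/(0.1351−0.036) = 235.4109
P₀ = 13.2439/(1+0.1351)^1 + 14.7272/(1+0.1351)^2 + 16.3767/(1+0.1351)^3 + 18.2109/(1+0.1351)^4 + 20.2505/(1+0.1351)^5 + 22.5186/(1+0.1351)^6 + 235.4109/(1+0.1351)^6 = 176.5973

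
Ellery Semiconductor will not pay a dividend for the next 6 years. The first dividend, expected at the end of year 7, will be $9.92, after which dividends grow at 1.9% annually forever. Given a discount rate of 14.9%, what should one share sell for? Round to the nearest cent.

Deferred-dividend DDM. At t=6 the remaining stream is a growing perpetuity with first payment D_7 = 9.92.
V_6 = D_7/(r−g) = 9.92/(0.149−0.019) = 76.3077
P₀ = V_6/(1+r)^6 = 76.3077/(1+0.149)^6 = 33.1626

$33.16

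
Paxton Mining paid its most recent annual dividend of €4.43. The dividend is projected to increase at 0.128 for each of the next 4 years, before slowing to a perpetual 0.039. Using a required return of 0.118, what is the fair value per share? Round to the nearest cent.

€78.50

Two-stage DDM. Project D₁…D_4 at 0.128, terminal growth 0.039, discount at r = 0.118.
D_1 = 4.9970
D_2 = 5.6367
D_3 = 6.3582
D_4 = 7.1720
Terminal value at t=4: TV = D_5/(r−g) = 7.4517/(0.118−0.039) = 94.3254
P₀ = 4.9970/(1+0.118)^1 + 5.6367/(1+0.118)^2 + 6.3582/(1+0.118)^3 + 7.1720/(1+0.118)^4 + 94.3254/(1+0.118)^4 = 78.4954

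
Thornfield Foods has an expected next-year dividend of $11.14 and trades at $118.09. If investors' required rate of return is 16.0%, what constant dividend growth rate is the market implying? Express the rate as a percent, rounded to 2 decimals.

6.57%

From P₀ = D₁/(r − g), the implied growth is g = r − D₁/P₀.
g = 0.16 − 11.14/118.09 = 0.16 − 0.09433 = 0.06567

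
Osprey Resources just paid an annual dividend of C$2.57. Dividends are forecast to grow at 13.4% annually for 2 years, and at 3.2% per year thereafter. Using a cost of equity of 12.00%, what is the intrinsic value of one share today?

Two-stage DDM. Project D₁…D_2 at 0.134, terminal growth 0.032, discount at r = 0.12.
D_1 = 2.9144
D_2 = 3.3049
Terminal value at t=2: TV = D_3/(r−g) = 3.4107/(0.12−0.032) = 38.7575
P₀ = 2.9144/(1+0.12)^1 + 3.3049/(1+0.12)^2 + 38.7575/(1+0.12)^2 = 36.1341

C$36.13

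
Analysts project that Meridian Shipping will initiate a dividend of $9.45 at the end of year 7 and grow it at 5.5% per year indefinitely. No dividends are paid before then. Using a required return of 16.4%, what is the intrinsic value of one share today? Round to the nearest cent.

$34.86

Deferred-dividend DDM. At t=6 the remaining stream is a growing perpetuity with first payment D_7 = 9.45.
V_6 = D_7/(r−g) = 9.45/(0.164−0.055) = 86.6972
P₀ = V_6/(1+r)^6 = 86.6972/(1+0.164)^6 = 34.8568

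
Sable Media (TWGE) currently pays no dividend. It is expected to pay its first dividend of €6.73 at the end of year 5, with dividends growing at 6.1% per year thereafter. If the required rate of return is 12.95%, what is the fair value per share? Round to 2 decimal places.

€60.36

Deferred-dividend DDM. At t=4 the remaining stream is a growing perpetuity with first payment D_5 = 6.73.
V_4 = D_5/(r−g) = 6.73/(0.1295−0.061) = 98.2482
P₀ = V_4/(1+r)^4 = 98.2482/(1+0.1295)^4 = 60.3642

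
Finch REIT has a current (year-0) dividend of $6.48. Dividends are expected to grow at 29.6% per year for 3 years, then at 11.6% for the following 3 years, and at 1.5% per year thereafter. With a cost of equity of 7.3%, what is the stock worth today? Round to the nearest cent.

Three-stage DDM. Project D₁…D_6; terminal Gordon value at t=6 with g = 0.015; discount at r = 0.073.
D_1 = 8.3981
D_2 = 10.8839
D_3 = 14.1055
D_4 = 15.7418
D_5 = 17.5678
D_6 = 19.6057
TV_6 = 19.8998/(0.073−0.015) = 343.0999
P₀ = Σ Dₜ/(1+r)ᵗ + TV_6/(1+r)^6 = 290.5851

$290.59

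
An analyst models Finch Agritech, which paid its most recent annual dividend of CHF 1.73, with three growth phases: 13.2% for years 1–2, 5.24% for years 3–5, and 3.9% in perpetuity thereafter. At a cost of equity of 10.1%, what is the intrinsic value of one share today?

Three-stage DDM. Project D₁…D_5; terminal Gordon value at t=5 with g = 0.039; discount at r = 0.101.
D_1 = 1.9584
D_2 = 2.2169
D_3 = 2.3330
D_4 = 2.4553
D_5 = 2.5839
TV_5 = 2.6847/(0.101−0.039) = 43.3017
P₀ = Σ Dₜ/(1+r)ᵗ + TV_5/(1+r)^5 = 35.3887

CHF 35.39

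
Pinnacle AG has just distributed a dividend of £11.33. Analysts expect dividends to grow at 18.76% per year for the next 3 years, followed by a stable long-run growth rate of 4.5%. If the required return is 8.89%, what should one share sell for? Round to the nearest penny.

Two-stage DDM. Project D₁…D_3 at 0.1876, terminal growth 0.045, discount at r = 0.0889.
D_1 = 13.4555
D_2 = 15.9798
D_3 = 18.9776
Terminal value at t=3: TV = D_4/(r−g) = 19.8316/(0.0889−0.045) = 451.7438
P₀ = 13.4555/(1+0.0889)^1 + 15.9798/(1+0.0889)^2 + 18.9776/(1+0.0889)^3 + 451.7438/(1+0.0889)^3 = 390.4200

£390.42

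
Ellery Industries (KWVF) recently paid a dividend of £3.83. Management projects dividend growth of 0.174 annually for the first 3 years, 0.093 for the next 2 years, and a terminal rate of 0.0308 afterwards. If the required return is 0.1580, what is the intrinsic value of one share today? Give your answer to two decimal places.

£47.95

Three-stage DDM. Project D₁…D_5; terminal Gordon value at t=5 with g = 0.0308; discount at r = 0.158.
D_1 = 4.4964
D_2 = 5.2788
D_3 = 6.1973
D_4 = 6.7737
D_5 = 7.4036
TV_5 = 7.6316/(0.158−0.0308) = 59.9972
P₀ = Σ Dₜ/(1+r)ᵗ + TV_5/(1+r)^5 = 47.9459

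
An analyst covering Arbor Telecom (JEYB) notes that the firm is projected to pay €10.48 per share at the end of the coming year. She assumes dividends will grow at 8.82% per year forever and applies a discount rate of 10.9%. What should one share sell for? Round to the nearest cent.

Gordon growth model: P₀ = D₁/(r − g), with D₁ = 10.48 given directly.
P₀ = 10.4800 / (0.109 − 0.0882) = 10.4800 / 0.0208 = 503.8462

€503.85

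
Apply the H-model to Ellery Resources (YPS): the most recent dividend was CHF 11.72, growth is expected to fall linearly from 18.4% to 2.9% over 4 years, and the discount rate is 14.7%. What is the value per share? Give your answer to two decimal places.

H-model: P₀ = D₀[(1+g_L) + H(g_S−g_L)]/(r−g_L), with H = 4/2 = 2.
P₀ = 11.72 × [(1+0.029) + 2×(0.184−0.029)] / (0.147−0.029)
   = 11.72 × 1.3390 / 0.118 = 132.9922

CHF 132.99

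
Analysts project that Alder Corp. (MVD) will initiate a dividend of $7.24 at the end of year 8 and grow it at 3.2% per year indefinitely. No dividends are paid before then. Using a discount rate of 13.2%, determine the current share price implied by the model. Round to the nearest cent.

Deferred-dividend DDM. At t=7 the remaining stream is a growing perpetuity with first payment D_8 = 7.24.
V_7 = D_8/(r−g) = 7.24/(0.132−0.032) = 72.4000
P₀ = V_7/(1+r)^7 = 72.4000/(1+0.132)^7 = 30.3958

$30.40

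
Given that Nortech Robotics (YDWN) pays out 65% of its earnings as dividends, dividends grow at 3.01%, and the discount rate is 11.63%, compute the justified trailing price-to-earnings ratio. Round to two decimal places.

Justified trailing P/E = b(1+g)/(r−g) = 0.65×(1+0.0301)/(0.1163−0.0301) = 7.7676

7.77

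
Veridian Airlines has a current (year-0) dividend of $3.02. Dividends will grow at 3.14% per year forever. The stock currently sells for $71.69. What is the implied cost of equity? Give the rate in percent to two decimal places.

7.48%

Rearranging the constant-growth DDM: r = D₁/P₀ + g.
D₁ = 3.02 × (1 + 0.0314) = 3.1148.
r = 3.1148 / 71.69 + 0.0314 = 0.04345 + 0.0314 = 0.07485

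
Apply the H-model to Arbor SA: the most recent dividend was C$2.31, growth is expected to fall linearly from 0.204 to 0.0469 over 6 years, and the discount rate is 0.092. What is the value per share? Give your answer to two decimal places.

C$77.76

H-model: P₀ = D₀[(1+g_L) + H(g_S−g_L)]/(r−g_L), with H = 6/2 = 3.
P₀ = 2.31 × [(1+0.0469) + 3×(0.204−0.0469)] / (0.092−0.0469)
   = 2.31 × 1.5182 / 0.0451 = 77.7615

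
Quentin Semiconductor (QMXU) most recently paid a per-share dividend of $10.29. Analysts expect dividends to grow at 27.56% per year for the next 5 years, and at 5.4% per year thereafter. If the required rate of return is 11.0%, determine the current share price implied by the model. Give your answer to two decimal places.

Two-stage DDM. Project D₁…D_5 at 0.2756, terminal growth 0.054, discount at r = 0.11.
D_1 = 13.1259
D_2 = 16.7434
D_3 = 21.3579
D_4 = 27.2442
D_5 = 34.7527
Terminal value at t=5: TV = D_6/(r−g) = 36.6293/(0.11−0.054) = 654.0945
P₀ = 13.1259/(1+0.11)^1 + 16.7434/(1+0.11)^2 + 21.3579/(1+0.11)^3 + 27.2442/(1+0.11)^4 + 34.7527/(1+0.11)^5 + 654.0945/(1+0.11)^5 = 467.7751

$467.78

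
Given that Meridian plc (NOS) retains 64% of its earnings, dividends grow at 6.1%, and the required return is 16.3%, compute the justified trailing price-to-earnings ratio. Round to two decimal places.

3.74

Payout ratio b = 1 − 0.64 = 0.36.
Justified trailing P/E = b(1+g)/(r−g) = 0.36×(1+0.061)/(0.163−0.061) = 3.7447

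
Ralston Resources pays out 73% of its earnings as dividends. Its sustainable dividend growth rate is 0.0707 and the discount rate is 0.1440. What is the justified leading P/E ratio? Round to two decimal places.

9.96

Justified leading P/E = b/(r−g) = 0.73/(0.144−0.0707) = 9.9591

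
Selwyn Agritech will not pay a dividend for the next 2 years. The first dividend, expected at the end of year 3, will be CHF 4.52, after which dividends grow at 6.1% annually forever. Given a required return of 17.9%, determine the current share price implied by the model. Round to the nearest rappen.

CHF 27.56

Deferred-dividend DDM. At t=2 the remaining stream is a growing perpetuity with first payment D_3 = 4.52.
V_2 = D_3/(r−g) = 4.52/(0.179−0.061) = 38.3051
P₀ = V_2/(1+r)^2 = 38.3051/(1+0.179)^2 = 27.5568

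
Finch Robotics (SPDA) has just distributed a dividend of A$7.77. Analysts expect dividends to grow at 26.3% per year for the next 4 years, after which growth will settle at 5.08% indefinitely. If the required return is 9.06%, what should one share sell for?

Two-stage DDM. Project D₁…D_4 at 0.263, terminal growth 0.0508, discount at r = 0.0906.
D_1 = 9.8135
D_2 = 12.3945
D_3 = 15.6542
D_4 = 19.7713
Terminal value at t=4: TV = D_5/(r−g) = 20.7756/(0.0906−0.0508) = 522.0011
P₀ = 9.8135/(1+0.0906)^1 + 12.3945/(1+0.0906)^2 + 15.6542/(1+0.0906)^3 + 19.7713/(1+0.0906)^4 + 522.0011/(1+0.0906)^4 = 414.4482

A$414.45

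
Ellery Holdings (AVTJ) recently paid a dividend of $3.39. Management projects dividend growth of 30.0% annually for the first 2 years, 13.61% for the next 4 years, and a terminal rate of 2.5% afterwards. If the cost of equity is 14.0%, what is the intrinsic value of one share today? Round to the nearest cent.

$64.51

Three-stage DDM. Project D₁…D_6; terminal Gordon value at t=6 with g = 0.025; discount at r = 0.14.
D_1 = 4.4070
D_2 = 5.7291
D_3 = 6.5088
D_4 = 7.3947
D_5 = 8.4011
D_6 = 9.5445
TV_6 = 9.7831/(0.14−0.025) = 85.0704
P₀ = Σ Dₜ/(1+r)ᵗ + TV_6/(1+r)^6 = 64.5142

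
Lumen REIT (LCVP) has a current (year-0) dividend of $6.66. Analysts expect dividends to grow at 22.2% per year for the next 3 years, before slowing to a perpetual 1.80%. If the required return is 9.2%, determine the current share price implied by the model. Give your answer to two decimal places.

$153.52

Two-stage DDM. Project D₁…D_3 at 0.222, terminal growth 0.018, discount at r = 0.092.
D_1 = 8.1385
D_2 = 9.9453
D_3 = 12.1531
Terminal value at t=3: TV = D_4/(r−g) = 12.3719/(0.092−0.018) = 167.1875
P₀ = 8.1385/(1+0.092)^1 + 9.9453/(1+0.092)^2 + 12.1531/(1+0.092)^3 + 167.1875/(1+0.092)^3 = 153.5173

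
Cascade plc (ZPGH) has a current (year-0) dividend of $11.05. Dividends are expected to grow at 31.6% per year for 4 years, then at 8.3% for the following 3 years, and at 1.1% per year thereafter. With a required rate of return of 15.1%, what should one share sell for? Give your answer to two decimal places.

Three-stage DDM. Project D₁…D_7; terminal Gordon value at t=7 with g = 0.011; discount at r = 0.151.
D_1 = 14.5418
D_2 = 19.1370
D_3 = 25.1843
D_4 = 33.1425
D_5 = 35.8934
D_6 = 38.8725
D_7 = 42.0989
TV_7 = 42.5620/(0.151−0.011) = 304.0145
P₀ = Σ Dₜ/(1+r)ᵗ + TV_7/(1+r)^7 = 226.2926

$226.29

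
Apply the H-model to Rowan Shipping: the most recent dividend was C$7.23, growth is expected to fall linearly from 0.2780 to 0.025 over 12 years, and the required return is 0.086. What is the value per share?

H-model: P₀ = D₀[(1+g_L) + H(g_S−g_L)]/(r−g_L), with H = 12/2 = 6.
P₀ = 7.23 × [(1+0.025) + 6×(0.278−0.025)] / (0.086−0.025)
   = 7.23 × 2.5430 / 0.061 = 301.4080

C$301.41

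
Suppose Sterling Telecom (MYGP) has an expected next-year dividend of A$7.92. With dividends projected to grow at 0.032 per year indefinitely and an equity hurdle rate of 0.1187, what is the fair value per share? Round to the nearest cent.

Gordon growth model: P₀ = D₁/(r − g), with D₁ = 7.92 given directly.
P₀ = 7.9200 / (0.1187 − 0.032) = 7.9200 / 0.0867 = 91.3495

A$91.35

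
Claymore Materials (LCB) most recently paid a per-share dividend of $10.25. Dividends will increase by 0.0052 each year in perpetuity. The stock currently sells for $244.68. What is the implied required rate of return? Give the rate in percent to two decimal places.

4.73%

Rearranging the constant-growth DDM: r = D₁/P₀ + g.
D₁ = 10.25 × (1 + 0.0052) = 10.3033.
r = 10.3033 / 244.68 + 0.0052 = 0.04211 + 0.0052 = 0.04731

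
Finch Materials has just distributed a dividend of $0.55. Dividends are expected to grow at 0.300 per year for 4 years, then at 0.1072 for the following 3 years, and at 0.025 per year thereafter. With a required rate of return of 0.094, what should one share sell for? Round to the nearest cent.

$23.71

Three-stage DDM. Project D₁…D_7; terminal Gordon value at t=7 with g = 0.025; discount at r = 0.094.
D_1 = 0.7150
D_2 = 0.9295
D_3 = 1.2084
D_4 = 1.5709
D_5 = 1.7393
D_6 = 1.9257
D_7 = 2.1321
TV_7 = 2.1854/(0.094−0.025) = 31.6730
P₀ = Σ Dₜ/(1+r)ᵗ + TV_7/(1+r)^7 = 23.7073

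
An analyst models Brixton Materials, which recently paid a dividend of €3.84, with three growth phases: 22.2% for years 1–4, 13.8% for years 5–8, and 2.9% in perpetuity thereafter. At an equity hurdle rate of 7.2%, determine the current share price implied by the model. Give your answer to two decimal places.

Three-stage DDM. Project D₁…D_8; terminal Gordon value at t=8 with g = 0.029; discount at r = 0.072.
D_1 = 4.6925
D_2 = 5.7342
D_3 = 7.0072
D_4 = 8.5628
D_5 = 9.7445
D_6 = 11.0892
D_7 = 12.6195
D_8 = 14.3610
TV_8 = 14.7775/(0.072−0.029) = 343.6624
P₀ = Σ Dₜ/(1+r)ᵗ + TV_8/(1+r)^8 = 248.7688

€248.77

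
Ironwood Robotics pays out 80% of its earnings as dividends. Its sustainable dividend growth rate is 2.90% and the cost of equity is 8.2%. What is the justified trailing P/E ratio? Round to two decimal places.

15.53

Justified trailing P/E = b(1+g)/(r−g) = 0.80×(1+0.029)/(0.082−0.029) = 15.5321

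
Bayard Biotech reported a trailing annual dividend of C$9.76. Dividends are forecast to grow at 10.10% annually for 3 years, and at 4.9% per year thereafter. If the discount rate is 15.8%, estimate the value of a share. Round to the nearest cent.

C$107.22

Two-stage DDM. Project D₁…D_3 at 0.101, terminal growth 0.049, discount at r = 0.158.
D_1 = 10.7458
D_2 = 11.8311
D_3 = 13.0260
Terminal value at t=3: TV = D_4/(r−g) = 13.6643/(0.158−0.049) = 125.3605
P₀ = 10.7458/(1+0.158)^1 + 11.8311/(1+0.158)^2 + 13.0260/(1+0.158)^3 + 125.3605/(1+0.158)^3 = 107.2210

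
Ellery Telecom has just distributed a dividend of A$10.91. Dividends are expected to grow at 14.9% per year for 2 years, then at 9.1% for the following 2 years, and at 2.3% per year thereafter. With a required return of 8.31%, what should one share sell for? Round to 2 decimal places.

Three-stage DDM. Project D₁…D_4; terminal Gordon value at t=4 with g = 0.023; discount at r = 0.0831.
D_1 = 12.5356
D_2 = 14.4034
D_3 = 15.7141
D_4 = 17.1441
TV_4 = 17.5384/(0.0831−0.023) = 291.8203
P₀ = Σ Dₜ/(1+r)ᵗ + TV_4/(1+r)^4 = 260.7286

A$260.73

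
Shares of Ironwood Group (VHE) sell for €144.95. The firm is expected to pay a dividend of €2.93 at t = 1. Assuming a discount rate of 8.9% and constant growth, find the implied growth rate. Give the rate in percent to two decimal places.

From P₀ = D₁/(r − g), the implied growth is g = r − D₁/P₀.
g = 0.089 − 2.93/144.95 = 0.089 − 0.02021 = 0.06879

6.88%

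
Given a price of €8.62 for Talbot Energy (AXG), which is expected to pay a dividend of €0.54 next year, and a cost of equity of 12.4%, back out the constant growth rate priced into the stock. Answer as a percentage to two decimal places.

From P₀ = D₁/(r − g), the implied growth is g = r − D₁/P₀.
g = 0.124 − 0.54/8.62 = 0.124 − 0.06265 = 0.06135

6.14%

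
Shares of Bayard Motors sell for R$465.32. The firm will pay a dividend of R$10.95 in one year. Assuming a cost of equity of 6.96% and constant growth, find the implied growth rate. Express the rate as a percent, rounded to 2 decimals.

4.61%

From P₀ = D₁/(r − g), the implied growth is g = r − D₁/P₀.
g = 0.0696 − 10.95/465.32 = 0.0696 − 0.02353 = 0.04607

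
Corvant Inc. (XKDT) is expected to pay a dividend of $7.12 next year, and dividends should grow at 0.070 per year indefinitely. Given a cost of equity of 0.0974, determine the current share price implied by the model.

Gordon growth model: P₀ = D₁/(r − g), with D₁ = 7.12 given directly.
P₀ = 7.1200 / (0.0974 − 0.07) = 7.1200 / 0.0274 = 259.8540

$259.85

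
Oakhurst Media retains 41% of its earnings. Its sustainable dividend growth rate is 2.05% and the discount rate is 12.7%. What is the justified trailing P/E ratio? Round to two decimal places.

5.65

Payout ratio b = 1 − 0.41 = 0.59.
Justified trailing P/E = b(1+g)/(r−g) = 0.59×(1+0.0205)/(0.127−0.0205) = 5.6535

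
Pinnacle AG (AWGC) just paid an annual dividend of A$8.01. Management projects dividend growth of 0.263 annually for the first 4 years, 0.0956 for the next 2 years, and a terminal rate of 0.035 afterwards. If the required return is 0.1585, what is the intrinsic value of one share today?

A$145.58

Three-stage DDM. Project D₁…D_6; terminal Gordon value at t=6 with g = 0.035; discount at r = 0.1585.
D_1 = 10.1166
D_2 = 12.7773
D_3 = 16.1377
D_4 = 20.3820
D_5 = 22.3305
D_6 = 24.4653
TV_6 = 25.3216/(0.1585−0.035) = 205.0328
P₀ = Σ Dₜ/(1+r)ᵗ + TV_6/(1+r)^6 = 145.5776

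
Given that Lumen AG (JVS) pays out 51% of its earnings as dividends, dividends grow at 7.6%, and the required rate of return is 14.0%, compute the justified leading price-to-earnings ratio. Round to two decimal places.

Justified leading P/E = b/(r−g) = 0.51/(0.14−0.076) = 7.9687

7.97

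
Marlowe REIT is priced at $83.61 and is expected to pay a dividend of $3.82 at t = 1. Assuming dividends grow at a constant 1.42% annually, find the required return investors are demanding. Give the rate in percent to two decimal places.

Rearranging the constant-growth DDM: r = D₁/P₀ + g.
r = 3.8200 / 83.61 + 0.0142 = 0.04569 + 0.0142 = 0.05989

5.99%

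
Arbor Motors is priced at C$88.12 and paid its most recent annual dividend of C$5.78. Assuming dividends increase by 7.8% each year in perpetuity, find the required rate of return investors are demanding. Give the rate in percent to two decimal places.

14.87%

Rearranging the constant-growth DDM: r = D₁/P₀ + g.
D₁ = 5.78 × (1 + 0.078) = 6.2308.
r = 6.2308 / 88.12 + 0.078 = 0.07071 + 0.078 = 0.14871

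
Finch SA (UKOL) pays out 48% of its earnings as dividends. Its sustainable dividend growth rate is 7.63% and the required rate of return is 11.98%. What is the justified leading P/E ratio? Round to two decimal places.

Justified leading P/E = b/(r−g) = 0.48/(0.1198−0.0763) = 11.0345

11.03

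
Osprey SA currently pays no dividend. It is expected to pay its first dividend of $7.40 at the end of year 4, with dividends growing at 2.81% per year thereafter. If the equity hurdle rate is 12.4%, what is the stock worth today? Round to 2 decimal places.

Deferred-dividend DDM. At t=3 the remaining stream is a growing perpetuity with first payment D_4 = 7.40.
V_3 = D_4/(r−g) = 7.40/(0.124−0.0281) = 77.1637
P₀ = V_3/(1+r)^3 = 77.1637/(1+0.124)^3 = 54.3393

$54.34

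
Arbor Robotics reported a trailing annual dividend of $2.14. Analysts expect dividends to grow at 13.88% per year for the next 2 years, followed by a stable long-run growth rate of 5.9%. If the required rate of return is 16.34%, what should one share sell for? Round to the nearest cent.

Two-stage DDM. Project D₁…D_2 at 0.1388, terminal growth 0.059, discount at r = 0.1634.
D_1 = 2.4370
D_2 = 2.7753
Terminal value at t=2: TV = D_3/(r−g) = 2.9390/(0.1634−0.059) = 28.1517
P₀ = 2.4370/(1+0.1634)^1 + 2.7753/(1+0.1634)^2 + 28.1517/(1+0.1634)^2 = 24.9444

$24.94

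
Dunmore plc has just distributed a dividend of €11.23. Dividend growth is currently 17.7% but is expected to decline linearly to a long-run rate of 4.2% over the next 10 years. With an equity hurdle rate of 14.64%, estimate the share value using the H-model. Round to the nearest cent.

€184.69

H-model: P₀ = D₀[(1+g_L) + H(g_S−g_L)]/(r−g_L), with H = 10/2 = 5.
P₀ = 11.23 × [(1+0.042) + 5×(0.177−0.042)] / (0.1464−0.042)
   = 11.23 × 1.7170 / 0.1044 = 184.6926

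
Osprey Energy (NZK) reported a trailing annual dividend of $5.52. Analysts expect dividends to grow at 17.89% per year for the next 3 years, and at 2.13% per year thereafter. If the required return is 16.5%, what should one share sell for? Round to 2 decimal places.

Two-stage DDM. Project D₁…D_3 at 0.1789, terminal growth 0.0213, discount at r = 0.165.
D_1 = 6.5075
D_2 = 7.6717
D_3 = 9.0442
Terminal value at t=3: TV = D_4/(r−g) = 9.2368/(0.165−0.0213) = 64.2786
P₀ = 6.5075/(1+0.165)^1 + 7.6717/(1+0.165)^2 + 9.0442/(1+0.165)^3 + 64.2786/(1+0.165)^3 = 57.6110

$57.61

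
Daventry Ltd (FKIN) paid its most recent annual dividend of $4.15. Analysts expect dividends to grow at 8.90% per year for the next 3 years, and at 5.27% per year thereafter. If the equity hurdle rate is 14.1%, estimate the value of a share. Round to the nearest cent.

Two-stage DDM. Project D₁…D_3 at 0.089, terminal growth 0.0527, discount at r = 0.141.
D_1 = 4.5194
D_2 = 4.9216
D_3 = 5.3596
Terminal value at t=3: TV = D_4/(r−g) = 5.6420/(0.141−0.0527) = 63.8963
P₀ = 4.5194/(1+0.141)^1 + 4.9216/(1+0.141)^2 + 5.3596/(1+0.141)^3 + 63.8963/(1+0.141)^3 = 54.3642

$54.36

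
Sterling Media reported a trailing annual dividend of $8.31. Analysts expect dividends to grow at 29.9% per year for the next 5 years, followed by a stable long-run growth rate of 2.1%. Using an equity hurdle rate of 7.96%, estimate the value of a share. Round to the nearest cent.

Two-stage DDM. Project D₁…D_5 at 0.299, terminal growth 0.021, discount at r = 0.0796.
D_1 = 10.7947
D_2 = 14.0223
D_3 = 18.2150
D_4 = 23.6612
D_5 = 30.7360
Terminal value at t=5: TV = D_6/(r−g) = 31.3814/(0.0796−0.021) = 535.5190
P₀ = 10.7947/(1+0.0796)^1 + 14.0223/(1+0.0796)^2 + 18.2150/(1+0.0796)^3 + 23.6612/(1+0.0796)^4 + 30.7360/(1+0.0796)^5 + 535.5190/(1+0.0796)^5 = 440.0209

$440.02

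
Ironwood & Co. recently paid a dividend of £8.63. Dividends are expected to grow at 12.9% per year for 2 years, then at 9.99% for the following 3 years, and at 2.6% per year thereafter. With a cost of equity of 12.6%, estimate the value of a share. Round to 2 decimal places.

Three-stage DDM. Project D₁…D_5; terminal Gordon value at t=5 with g = 0.026; discount at r = 0.126.
D_1 = 9.7433
D_2 = 11.0002
D_3 = 12.0991
D_4 = 13.3078
D_5 = 14.6372
TV_5 = 15.0178/(0.126−0.026) = 150.1778
P₀ = Σ Dₜ/(1+r)ᵗ + TV_5/(1+r)^5 = 125.1377

£125.14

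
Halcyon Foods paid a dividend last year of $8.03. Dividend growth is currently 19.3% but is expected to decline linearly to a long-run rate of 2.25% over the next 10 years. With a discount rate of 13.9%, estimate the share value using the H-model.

H-model: P₀ = D₀[(1+g_L) + H(g_S−g_L)]/(r−g_L), with H = 10/2 = 5.
P₀ = 8.03 × [(1+0.0225) + 5×(0.193−0.0225)] / (0.139−0.0225)
   = 8.03 × 1.8750 / 0.1165 = 129.2382

$129.24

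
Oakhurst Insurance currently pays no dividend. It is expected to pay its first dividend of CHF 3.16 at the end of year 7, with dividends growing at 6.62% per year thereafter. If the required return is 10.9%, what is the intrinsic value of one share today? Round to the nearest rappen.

CHF 39.69

Deferred-dividend DDM. At t=6 the remaining stream is a growing perpetuity with first payment D_7 = 3.16.
V_6 = D_7/(r−g) = 3.16/(0.109−0.0662) = 73.8318
P₀ = V_6/(1+r)^6 = 73.8318/(1+0.109)^6 = 39.6875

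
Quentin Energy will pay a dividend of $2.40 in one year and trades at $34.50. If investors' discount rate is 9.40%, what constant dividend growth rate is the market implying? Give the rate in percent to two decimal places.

From P₀ = D₁/(r − g), the implied growth is g = r − D₁/P₀.
g = 0.094 − 2.40/34.50 = 0.094 − 0.06957 = 0.02443

2.44%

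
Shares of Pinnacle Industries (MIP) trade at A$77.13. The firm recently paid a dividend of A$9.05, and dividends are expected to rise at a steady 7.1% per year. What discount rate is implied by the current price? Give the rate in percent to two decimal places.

Rearranging the constant-growth DDM: r = D₁/P₀ + g.
D₁ = 9.05 × (1 + 0.071) = 9.6926.
r = 9.6926 / 77.13 + 0.071 = 0.12567 + 0.071 = 0.19667

19.67%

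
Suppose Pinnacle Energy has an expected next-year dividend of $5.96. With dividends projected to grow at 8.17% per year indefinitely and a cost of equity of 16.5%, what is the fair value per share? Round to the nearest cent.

$71.55

Gordon growth model: P₀ = D₁/(r − g), with D₁ = 5.96 given directly.
P₀ = 5.9600 / (0.165 − 0.0817) = 5.9600 / 0.0833 = 71.5486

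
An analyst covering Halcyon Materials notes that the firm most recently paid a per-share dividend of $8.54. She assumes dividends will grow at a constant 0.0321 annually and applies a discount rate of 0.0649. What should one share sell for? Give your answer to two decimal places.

Gordon growth model: P₀ = D₁/(r − g). D₁ = 8.54 × (1 + 0.0321) = 8.8141.
P₀ = 8.8141 / (0.0649 − 0.0321) = 8.8141 / 0.0328 = 268.7236

$268.72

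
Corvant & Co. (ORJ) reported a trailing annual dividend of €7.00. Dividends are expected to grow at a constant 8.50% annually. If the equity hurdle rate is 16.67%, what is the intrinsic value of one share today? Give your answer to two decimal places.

Gordon growth model: P₀ = D₁/(r − g). D₁ = 7.00 × (1 + 0.085) = 7.5950.
P₀ = 7.5950 / (0.1667 − 0.085) = 7.5950 / 0.0817 = 92.9621

€92.96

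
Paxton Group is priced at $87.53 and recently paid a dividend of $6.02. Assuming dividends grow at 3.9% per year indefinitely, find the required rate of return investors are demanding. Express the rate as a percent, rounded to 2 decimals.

Rearranging the constant-growth DDM: r = D₁/P₀ + g.
D₁ = 6.02 × (1 + 0.039) = 6.2548.
r = 6.2548 / 87.53 + 0.039 = 0.07146 + 0.039 = 0.11046

11.05%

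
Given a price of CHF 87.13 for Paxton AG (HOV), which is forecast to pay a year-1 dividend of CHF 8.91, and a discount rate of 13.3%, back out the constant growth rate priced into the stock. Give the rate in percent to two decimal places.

From P₀ = D₁/(r − g), the implied growth is g = r − D₁/P₀.
g = 0.133 − 8.91/87.13 = 0.133 − 0.10226 = 0.03074

3.07%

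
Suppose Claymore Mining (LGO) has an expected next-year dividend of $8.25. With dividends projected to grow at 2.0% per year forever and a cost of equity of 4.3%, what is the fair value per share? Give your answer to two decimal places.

Gordon growth model: P₀ = D₁/(r − g), with D₁ = 8.25 given directly.
P₀ = 8.2500 / (0.043 − 0.02) = 8.2500 / 0.023 = 358.6957

$358.70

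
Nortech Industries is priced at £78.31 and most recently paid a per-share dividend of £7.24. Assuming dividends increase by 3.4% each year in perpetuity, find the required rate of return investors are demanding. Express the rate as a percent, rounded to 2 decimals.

Rearranging the constant-growth DDM: r = D₁/P₀ + g.
D₁ = 7.24 × (1 + 0.034) = 7.4862.
r = 7.4862 / 78.31 + 0.034 = 0.09560 + 0.034 = 0.12960

12.96%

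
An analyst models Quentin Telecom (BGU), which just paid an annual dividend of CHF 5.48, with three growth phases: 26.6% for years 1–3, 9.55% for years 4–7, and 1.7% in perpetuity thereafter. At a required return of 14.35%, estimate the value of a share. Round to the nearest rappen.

Three-stage DDM. Project D₁…D_7; terminal Gordon value at t=7 with g = 0.017; discount at r = 0.1435.
D_1 = 6.9377
D_2 = 8.7831
D_3 = 11.1194
D_4 = 12.1813
D_5 = 13.3446
D_6 = 14.6190
D_7 = 16.0152
TV_7 = 16.2874/(0.1435−0.017) = 128.7543
P₀ = Σ Dₜ/(1+r)ᵗ + TV_7/(1+r)^7 = 97.3363

CHF 97.34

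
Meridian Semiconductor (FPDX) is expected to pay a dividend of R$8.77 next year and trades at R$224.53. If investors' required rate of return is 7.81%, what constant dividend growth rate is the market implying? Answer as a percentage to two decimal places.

From P₀ = D₁/(r − g), the implied growth is g = r − D₁/P₀.
g = 0.0781 − 8.77/224.53 = 0.0781 − 0.03906 = 0.03904

3.90%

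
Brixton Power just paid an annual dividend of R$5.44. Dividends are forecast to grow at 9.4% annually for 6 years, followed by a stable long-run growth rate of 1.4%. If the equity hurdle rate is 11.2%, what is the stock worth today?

R$81.88

Two-stage DDM. Project D₁…D_6 at 0.094, terminal growth 0.014, discount at r = 0.112.
D_1 = 5.9514
D_2 = 6.5108
D_3 = 7.1228
D_4 = 7.7923
D_5 = 8.5248
D_6 = 9.3262
Terminal value at t=6: TV = D_7/(r−g) = 9.4567/(0.112−0.014) = 96.4972
P₀ = 5.9514/(1+0.112)^1 + 6.5108/(1+0.112)^2 + 7.1228/(1+0.112)^3 + 7.7923/(1+0.112)^4 + 8.5248/(1+0.112)^5 + 9.3262/(1+0.112)^6 + 96.4972/(1+0.112)^6 = 81.8770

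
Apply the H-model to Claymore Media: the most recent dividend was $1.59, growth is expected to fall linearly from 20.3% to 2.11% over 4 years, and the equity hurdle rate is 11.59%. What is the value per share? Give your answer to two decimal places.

H-model: P₀ = D₀[(1+g_L) + H(g_S−g_L)]/(r−g_L), with H = 4/2 = 2.
P₀ = 1.59 × [(1+0.0211) + 2×(0.203−0.0211)] / (0.1159−0.0211)
   = 1.59 × 1.3849 / 0.0948 = 23.2278

$23.23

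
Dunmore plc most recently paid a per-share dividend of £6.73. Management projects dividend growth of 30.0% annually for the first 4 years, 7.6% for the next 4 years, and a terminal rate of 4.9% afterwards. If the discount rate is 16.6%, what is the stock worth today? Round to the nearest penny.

£137.38

Three-stage DDM. Project D₁…D_8; terminal Gordon value at t=8 with g = 0.049; discount at r = 0.166.
D_1 = 8.7490
D_2 = 11.3737
D_3 = 14.7858
D_4 = 19.2216
D_5 = 20.6824
D_6 = 22.2543
D_7 = 23.9456
D_8 = 25.7654
TV_8 = 27.0279/(0.166−0.049) = 231.0081
P₀ = Σ Dₜ/(1+r)ᵗ + TV_8/(1+r)^8 = 137.3753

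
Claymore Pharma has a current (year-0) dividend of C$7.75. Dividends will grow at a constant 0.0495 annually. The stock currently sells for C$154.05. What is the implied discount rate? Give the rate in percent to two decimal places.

10.23%

Rearranging the constant-growth DDM: r = D₁/P₀ + g.
D₁ = 7.75 × (1 + 0.0495) = 8.1336.
r = 8.1336 / 154.05 + 0.0495 = 0.05280 + 0.0495 = 0.10230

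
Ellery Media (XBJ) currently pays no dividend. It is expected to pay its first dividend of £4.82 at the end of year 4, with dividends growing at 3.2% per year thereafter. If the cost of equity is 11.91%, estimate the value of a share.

Deferred-dividend DDM. At t=3 the remaining stream is a growing perpetuity with first payment D_4 = 4.82.
V_3 = D_4/(r−g) = 4.82/(0.1191−0.032) = 55.3387
P₀ = V_3/(1+r)^3 = 55.3387/(1+0.1191)^3 = 39.4841

£39.48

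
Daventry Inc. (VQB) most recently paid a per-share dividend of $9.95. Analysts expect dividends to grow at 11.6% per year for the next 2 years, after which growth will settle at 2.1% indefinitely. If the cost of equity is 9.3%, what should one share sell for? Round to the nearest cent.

Two-stage DDM. Project D₁…D_2 at 0.116, terminal growth 0.021, discount at r = 0.093.
D_1 = 11.1042
D_2 = 12.3923
Terminal value at t=2: TV = D_3/(r−g) = 12.6525/(0.093−0.021) = 175.7295
P₀ = 11.1042/(1+0.093)^1 + 12.3923/(1+0.093)^2 + 175.7295/(1+0.093)^2 = 167.6297

$167.63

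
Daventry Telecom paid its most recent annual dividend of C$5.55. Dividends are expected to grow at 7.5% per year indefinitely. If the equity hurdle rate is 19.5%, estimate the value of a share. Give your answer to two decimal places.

Gordon growth model: P₀ = D₁/(r − g). D₁ = 5.55 × (1 + 0.075) = 5.9662.
P₀ = 5.9662 / (0.195 − 0.075) = 5.9662 / 0.12 = 49.7187

C$49.72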